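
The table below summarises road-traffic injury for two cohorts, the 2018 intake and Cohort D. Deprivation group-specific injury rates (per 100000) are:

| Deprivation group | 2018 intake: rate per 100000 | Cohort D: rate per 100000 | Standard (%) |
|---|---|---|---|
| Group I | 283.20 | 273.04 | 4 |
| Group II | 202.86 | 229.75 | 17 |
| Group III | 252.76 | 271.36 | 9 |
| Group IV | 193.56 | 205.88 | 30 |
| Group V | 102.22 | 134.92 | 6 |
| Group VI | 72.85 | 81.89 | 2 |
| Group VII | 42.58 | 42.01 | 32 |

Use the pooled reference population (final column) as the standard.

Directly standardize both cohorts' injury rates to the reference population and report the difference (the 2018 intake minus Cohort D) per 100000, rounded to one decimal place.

-11.5

Standard weights: 0.04, 0.17, 0.09, 0.30, 0.06, 0.02, 0.32.
The 2018 intake: 0.0400×283.20 + 0.1700×202.86 + 0.0900×252.76 + 0.3000×193.56 + 0.0600×102.22 + 0.0200×72.85 + 0.3200×42.58 = 147.8464 per 100000.
Cohort D: 0.0400×273.04 + 0.1700×229.75 + 0.0900×271.36 + 0.3000×205.88 + 0.0600×134.92 + 0.0200×81.89 + 0.3200×42.01 = 159.3417 per 100000.
Difference = 147.8464 − 159.3417 = -11.4953.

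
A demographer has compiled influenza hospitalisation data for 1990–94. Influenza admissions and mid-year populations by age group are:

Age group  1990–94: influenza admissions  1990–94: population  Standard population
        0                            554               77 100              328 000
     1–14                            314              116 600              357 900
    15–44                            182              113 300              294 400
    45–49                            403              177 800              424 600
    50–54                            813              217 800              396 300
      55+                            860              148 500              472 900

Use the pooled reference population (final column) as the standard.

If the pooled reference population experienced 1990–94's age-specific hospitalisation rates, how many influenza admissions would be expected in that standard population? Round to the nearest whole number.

Age-specific rates per 100 000 for 1990–94: 718.55, 269.30, 160.64, 226.66, 373.28, 579.12.
Expected influenza admissions = Σ (standard pop × age-specific rate ÷ 100 000)
= 328 000×718.55/100 000 + 357 900×269.30/100 000 + 294 400×160.64/100 000 + 424 600×226.66/100 000 + 396 300×373.28/100 000 + 472 900×579.12/100 000
= 2356.84 + 963.81 + 472.91 + 962.39 + 1479.30 + 2738.68 = 8973.94.

8974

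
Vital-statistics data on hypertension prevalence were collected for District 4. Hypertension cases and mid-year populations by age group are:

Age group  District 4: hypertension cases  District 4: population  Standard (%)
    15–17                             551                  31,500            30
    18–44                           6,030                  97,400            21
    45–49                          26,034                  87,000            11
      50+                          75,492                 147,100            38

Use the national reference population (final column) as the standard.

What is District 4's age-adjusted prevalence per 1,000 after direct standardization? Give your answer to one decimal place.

Age-specific rates per 1,000 for District 4: 17.492, 61.910, 299.241, 513.202.
Standard weights: 0.30, 0.21, 0.11, 0.38.
Standardized rate: 0.3000×17.492 + 0.2100×61.910 + 0.1100×299.241 + 0.3800×513.202 = 246.1819 per 1,000.

246.2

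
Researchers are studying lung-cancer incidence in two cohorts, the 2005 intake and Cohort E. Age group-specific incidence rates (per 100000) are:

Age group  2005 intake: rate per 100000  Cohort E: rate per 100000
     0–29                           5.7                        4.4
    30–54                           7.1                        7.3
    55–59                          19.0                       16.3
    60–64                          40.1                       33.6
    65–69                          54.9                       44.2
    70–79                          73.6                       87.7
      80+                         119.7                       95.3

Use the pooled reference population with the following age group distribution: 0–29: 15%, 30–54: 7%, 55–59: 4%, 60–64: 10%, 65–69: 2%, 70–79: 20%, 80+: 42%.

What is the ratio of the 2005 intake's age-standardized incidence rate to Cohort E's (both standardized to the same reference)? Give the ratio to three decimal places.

1.135

Standard weights: 0.15, 0.07, 0.04, 0.10, 0.02, 0.20, 0.42.
The 2005 intake: 0.1500×5.7 + 0.0700×7.1 + 0.0400×19.0 + 0.1000×40.1 + 0.0200×54.9 + 0.2000×73.6 + 0.4200×119.7 = 72.2140 per 100000.
Cohort E: 0.1500×4.4 + 0.0700×7.3 + 0.0400×16.3 + 0.1000×33.6 + 0.0200×44.2 + 0.2000×87.7 + 0.4200×95.3 = 63.6330 per 100000.
Ratio = 72.2140 ÷ 63.6330 = 1.13485.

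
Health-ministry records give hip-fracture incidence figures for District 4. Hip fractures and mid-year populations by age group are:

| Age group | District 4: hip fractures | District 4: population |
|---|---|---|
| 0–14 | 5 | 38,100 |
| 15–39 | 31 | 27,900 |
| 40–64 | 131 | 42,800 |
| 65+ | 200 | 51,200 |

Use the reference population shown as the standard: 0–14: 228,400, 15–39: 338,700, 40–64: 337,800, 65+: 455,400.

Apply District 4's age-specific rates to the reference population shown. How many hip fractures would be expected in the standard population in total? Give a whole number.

3219

Age-specific rates per 100,000 for District 4: 13.12, 111.11, 306.07, 390.62.
Expected hip fractures = Σ (standard pop × age-specific rate ÷ 100,000)
= 228,400×13.12/100,000 + 338,700×111.11/100,000 + 337,800×306.07/100,000 + 455,400×390.62/100,000
= 29.97 + 376.33 + 1033.92 + 1778.91 = 3219.13.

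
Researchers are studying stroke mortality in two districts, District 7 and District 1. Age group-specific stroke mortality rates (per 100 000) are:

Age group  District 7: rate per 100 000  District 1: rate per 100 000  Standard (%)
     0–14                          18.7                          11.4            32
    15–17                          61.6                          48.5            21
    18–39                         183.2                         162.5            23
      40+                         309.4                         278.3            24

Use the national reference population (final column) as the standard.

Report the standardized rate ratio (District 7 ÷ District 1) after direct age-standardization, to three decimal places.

1.147

Standard weights: 0.32, 0.21, 0.23, 0.24.
District 7: 0.3200×18.7 + 0.2100×61.6 + 0.2300×183.2 + 0.2400×309.4 = 135.3120 per 100 000.
District 1: 0.3200×11.4 + 0.2100×48.5 + 0.2300×162.5 + 0.2400×278.3 = 118.0000 per 100 000.
Ratio = 135.3120 ÷ 118.0000 = 1.14671.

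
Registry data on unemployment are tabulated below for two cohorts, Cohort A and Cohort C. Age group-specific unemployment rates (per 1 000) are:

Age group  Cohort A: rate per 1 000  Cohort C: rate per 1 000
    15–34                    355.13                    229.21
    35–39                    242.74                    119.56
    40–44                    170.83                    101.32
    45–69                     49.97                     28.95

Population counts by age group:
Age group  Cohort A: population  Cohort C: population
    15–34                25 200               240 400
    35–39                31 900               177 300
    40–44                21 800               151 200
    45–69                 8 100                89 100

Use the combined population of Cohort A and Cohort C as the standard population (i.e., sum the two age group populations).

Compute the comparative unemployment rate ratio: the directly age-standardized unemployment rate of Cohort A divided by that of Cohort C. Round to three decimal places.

1.690

Combined standard total = 745 000; weights = 0.3565, 0.2808, 0.2322, 0.1305.
Cohort A: 0.3565×355.13 + 0.2808×242.74 + 0.2322×170.83 + 0.1305×49.97 = 240.9589 per 1 000.
Cohort C: 0.3565×229.21 + 0.2808×119.56 + 0.2322×101.32 + 0.1305×28.95 = 142.5939 per 1 000.
Ratio = 240.9589 ÷ 142.5939 = 1.68983.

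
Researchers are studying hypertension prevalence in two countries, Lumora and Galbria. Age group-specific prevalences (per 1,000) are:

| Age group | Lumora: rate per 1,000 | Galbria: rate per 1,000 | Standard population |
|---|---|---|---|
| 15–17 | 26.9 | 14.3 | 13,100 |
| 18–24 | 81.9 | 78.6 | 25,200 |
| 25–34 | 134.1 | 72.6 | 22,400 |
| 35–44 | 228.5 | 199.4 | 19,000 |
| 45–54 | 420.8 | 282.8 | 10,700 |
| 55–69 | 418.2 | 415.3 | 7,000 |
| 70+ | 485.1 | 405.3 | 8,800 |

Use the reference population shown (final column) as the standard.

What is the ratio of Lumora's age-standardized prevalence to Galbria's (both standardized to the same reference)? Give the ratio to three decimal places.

1.256

Standard total = 106,200; weights = 0.1234, 0.2373, 0.2109, 0.1789, 0.1008, 0.0659, 0.0829.
Lumora: 0.1234×26.9 + 0.2373×81.9 + 0.2109×134.1 + 0.1789×228.5 + 0.1008×420.8 + 0.0659×418.2 + 0.0829×485.1 = 202.0758 per 1,000.
Galbria: 0.1234×14.3 + 0.2373×78.6 + 0.2109×72.6 + 0.1789×199.4 + 0.1008×282.8 + 0.0659×415.3 + 0.0829×405.3 = 160.8530 per 1,000.
Ratio = 202.0758 ÷ 160.8530 = 1.25628.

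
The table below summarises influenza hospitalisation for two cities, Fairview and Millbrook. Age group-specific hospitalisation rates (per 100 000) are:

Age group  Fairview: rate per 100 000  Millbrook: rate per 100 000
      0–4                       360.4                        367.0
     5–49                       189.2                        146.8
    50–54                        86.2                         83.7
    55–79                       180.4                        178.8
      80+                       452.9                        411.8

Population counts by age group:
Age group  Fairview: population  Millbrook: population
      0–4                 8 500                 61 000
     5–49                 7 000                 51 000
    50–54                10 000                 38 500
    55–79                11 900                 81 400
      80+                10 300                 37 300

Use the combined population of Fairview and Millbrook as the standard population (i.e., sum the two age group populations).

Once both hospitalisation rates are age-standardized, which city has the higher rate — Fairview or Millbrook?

Fairview

Combined standard total = 316 900; weights = 0.2193, 0.1830, 0.1530, 0.2944, 0.1502.
Fairview: 0.2193×360.4 + 0.1830×189.2 + 0.1530×86.2 + 0.2944×180.4 + 0.1502×452.9 = 248.0008 per 100 000.
Millbrook: 0.2193×367.0 + 0.1830×146.8 + 0.1530×83.7 + 0.2944×178.8 + 0.1502×411.8 = 234.6610 per 100 000.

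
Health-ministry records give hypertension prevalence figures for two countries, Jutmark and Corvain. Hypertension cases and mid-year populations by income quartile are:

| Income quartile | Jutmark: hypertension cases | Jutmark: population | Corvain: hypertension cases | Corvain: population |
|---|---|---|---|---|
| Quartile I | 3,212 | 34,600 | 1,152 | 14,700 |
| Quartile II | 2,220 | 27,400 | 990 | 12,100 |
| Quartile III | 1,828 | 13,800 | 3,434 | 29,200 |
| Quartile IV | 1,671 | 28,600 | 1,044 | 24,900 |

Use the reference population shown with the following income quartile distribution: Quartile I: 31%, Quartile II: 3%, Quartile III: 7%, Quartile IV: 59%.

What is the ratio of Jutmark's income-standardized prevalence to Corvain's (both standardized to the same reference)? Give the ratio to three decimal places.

Income-specific rates per 1,000 for Jutmark: 92.832, 81.022, 132.464, 58.427.
For Corvain: 78.367, 81.818, 117.603, 41.928.
Standard weights: 0.31, 0.03, 0.07, 0.59.
Jutmark: 0.3100×92.832 + 0.0300×81.022 + 0.0700×132.464 + 0.5900×58.427 = 74.9528 per 1,000.
Corvain: 0.3100×78.367 + 0.0300×81.818 + 0.0700×117.603 + 0.5900×41.928 = 59.7180 per 1,000.
Ratio = 74.9528 ÷ 59.7180 = 1.25511.

1.255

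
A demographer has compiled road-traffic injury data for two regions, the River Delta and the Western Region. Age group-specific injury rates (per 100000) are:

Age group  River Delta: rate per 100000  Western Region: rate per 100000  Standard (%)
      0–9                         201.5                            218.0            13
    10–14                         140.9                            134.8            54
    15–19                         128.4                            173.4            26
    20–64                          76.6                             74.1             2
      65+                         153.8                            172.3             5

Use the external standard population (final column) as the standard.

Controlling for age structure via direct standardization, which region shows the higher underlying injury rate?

Western Region

Standard weights: 0.13, 0.54, 0.26, 0.02, 0.05.
The River Delta: 0.1300×201.5 + 0.5400×140.9 + 0.2600×128.4 + 0.0200×76.6 + 0.0500×153.8 = 144.8870 per 100000.
The Western Region: 0.1300×218.0 + 0.5400×134.8 + 0.2600×173.4 + 0.0200×74.1 + 0.0500×172.3 = 156.3130 per 100000.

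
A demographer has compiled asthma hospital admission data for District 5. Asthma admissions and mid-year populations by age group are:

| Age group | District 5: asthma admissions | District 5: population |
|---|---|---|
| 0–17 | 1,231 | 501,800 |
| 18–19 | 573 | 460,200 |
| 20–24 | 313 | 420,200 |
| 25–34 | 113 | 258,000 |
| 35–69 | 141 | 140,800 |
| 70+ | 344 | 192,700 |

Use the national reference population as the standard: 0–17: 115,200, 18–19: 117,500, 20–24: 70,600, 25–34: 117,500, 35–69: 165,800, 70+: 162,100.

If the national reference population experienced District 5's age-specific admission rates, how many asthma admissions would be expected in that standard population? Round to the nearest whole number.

Age-specific rates per 10,000 for District 5: 24.53, 12.45, 7.45, 4.38, 10.01, 17.85.
Expected asthma admissions = Σ (standard pop × age-specific rate ÷ 10,000)
= 115,200×24.53/10,000 + 117,500×12.45/10,000 + 70,600×7.45/10,000 + 117,500×4.38/10,000 + 165,800×10.01/10,000 + 162,100×17.85/10,000
= 282.61 + 146.30 + 52.59 + 51.46 + 166.04 + 289.37 = 988.37.

988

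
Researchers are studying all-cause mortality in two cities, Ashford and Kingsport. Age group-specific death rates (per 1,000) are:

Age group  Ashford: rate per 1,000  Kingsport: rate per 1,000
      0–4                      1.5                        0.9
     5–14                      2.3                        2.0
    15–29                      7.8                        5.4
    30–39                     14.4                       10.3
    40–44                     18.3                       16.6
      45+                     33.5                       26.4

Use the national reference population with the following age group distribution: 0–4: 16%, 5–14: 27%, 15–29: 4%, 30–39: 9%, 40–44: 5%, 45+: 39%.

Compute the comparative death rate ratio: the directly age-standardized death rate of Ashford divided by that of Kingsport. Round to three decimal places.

1.270

Standard weights: 0.16, 0.27, 0.04, 0.09, 0.05, 0.39.
Ashford: 0.1600×1.5 + 0.2700×2.3 + 0.0400×7.8 + 0.0900×14.4 + 0.0500×18.3 + 0.3900×33.5 = 16.4490 per 1,000.
Kingsport: 0.1600×0.9 + 0.2700×2.0 + 0.0400×5.4 + 0.0900×10.3 + 0.0500×16.6 + 0.3900×26.4 = 12.9530 per 1,000.
Ratio = 16.4490 ÷ 12.9530 = 1.26990.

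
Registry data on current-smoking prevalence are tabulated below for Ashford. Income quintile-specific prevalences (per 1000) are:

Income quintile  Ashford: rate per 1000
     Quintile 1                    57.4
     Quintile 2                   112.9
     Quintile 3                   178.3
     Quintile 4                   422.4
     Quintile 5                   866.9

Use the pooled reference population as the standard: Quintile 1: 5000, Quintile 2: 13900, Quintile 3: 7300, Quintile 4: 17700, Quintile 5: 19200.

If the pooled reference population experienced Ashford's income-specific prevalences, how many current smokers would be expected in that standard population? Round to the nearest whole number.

27279

Expected current smokers = Σ (standard pop × income-specific rate ÷ 1000)
= 5000×57.4/1000 + 13900×112.9/1000 + 7300×178.3/1000 + 17700×422.4/1000 + 19200×866.9/1000
= 287.00 + 1569.31 + 1301.59 + 7476.48 + 16644.48 = 27278.86.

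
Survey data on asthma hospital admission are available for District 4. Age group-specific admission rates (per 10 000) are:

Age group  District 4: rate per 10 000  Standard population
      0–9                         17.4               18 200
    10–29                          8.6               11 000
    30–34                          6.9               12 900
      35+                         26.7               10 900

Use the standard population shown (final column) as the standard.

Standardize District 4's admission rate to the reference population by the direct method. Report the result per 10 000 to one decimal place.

14.9

Standard total = 53 000; weights = 0.3434, 0.2075, 0.2434, 0.2057.
Standardized rate: 0.3434×17.4 + 0.2075×8.6 + 0.2434×6.9 + 0.2057×26.7 = 14.9306 per 10 000.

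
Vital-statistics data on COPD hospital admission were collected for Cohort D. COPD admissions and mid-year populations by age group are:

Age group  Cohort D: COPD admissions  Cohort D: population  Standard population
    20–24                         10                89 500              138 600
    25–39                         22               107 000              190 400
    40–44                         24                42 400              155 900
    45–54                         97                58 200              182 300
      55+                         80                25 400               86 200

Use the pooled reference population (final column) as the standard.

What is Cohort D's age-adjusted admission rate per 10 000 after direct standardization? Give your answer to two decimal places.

9.53

Age-specific rates per 10 000 for Cohort D: 1.12, 2.06, 5.66, 16.67, 31.50.
Standard total = 753 400; weights = 0.1840, 0.2527, 0.2069, 0.2420, 0.1144.
Standardized rate: 0.1840×1.12 + 0.2527×2.06 + 0.2069×5.66 + 0.2420×16.67 + 0.1144×31.50 = 9.5329 per 10 000.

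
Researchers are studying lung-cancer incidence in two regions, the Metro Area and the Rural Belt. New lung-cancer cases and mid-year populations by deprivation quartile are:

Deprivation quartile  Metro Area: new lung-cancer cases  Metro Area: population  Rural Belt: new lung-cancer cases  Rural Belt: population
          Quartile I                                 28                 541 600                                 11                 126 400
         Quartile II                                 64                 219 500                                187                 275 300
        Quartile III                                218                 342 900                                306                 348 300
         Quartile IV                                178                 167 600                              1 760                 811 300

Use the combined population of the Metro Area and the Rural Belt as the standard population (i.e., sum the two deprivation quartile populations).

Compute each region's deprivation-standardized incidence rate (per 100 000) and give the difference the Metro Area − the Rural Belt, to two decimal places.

-51.79

Deprivation-specific rates per 100 000 for the Metro Area: 5.17, 29.16, 63.58, 106.21.
For the Rural Belt: 8.70, 67.93, 87.86, 216.94.
Combined standard total = 2 832 900; weights = 0.2358, 0.1747, 0.2440, 0.3455.
The Metro Area: 0.2358×5.17 + 0.1747×29.16 + 0.2440×63.58 + 0.3455×106.21 = 58.5224 per 100 000.
The Rural Belt: 0.2358×8.70 + 0.1747×67.93 + 0.2440×87.86 + 0.3455×216.94 = 110.3135 per 100 000.
Difference = 58.5224 − 110.3135 = -51.7911.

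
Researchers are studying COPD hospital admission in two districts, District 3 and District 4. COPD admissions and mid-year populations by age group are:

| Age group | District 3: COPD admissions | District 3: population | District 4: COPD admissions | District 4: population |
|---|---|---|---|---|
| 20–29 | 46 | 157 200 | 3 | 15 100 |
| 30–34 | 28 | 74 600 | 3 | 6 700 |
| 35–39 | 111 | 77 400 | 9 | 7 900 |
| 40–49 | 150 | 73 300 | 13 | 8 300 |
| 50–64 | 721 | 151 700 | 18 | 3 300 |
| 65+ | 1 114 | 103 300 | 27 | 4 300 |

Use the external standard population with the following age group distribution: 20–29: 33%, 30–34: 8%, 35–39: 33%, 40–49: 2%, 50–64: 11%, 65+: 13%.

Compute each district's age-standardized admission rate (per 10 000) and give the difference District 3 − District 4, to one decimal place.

6.4

Age-specific rates per 10 000 for District 3: 2.93, 3.75, 14.34, 20.46, 47.53, 107.84.
For District 4: 1.99, 4.48, 11.39, 15.66, 54.55, 62.79.
Standard weights: 0.33, 0.08, 0.33, 0.02, 0.11, 0.13.
District 3: 0.3300×2.93 + 0.0800×3.75 + 0.3300×14.34 + 0.0200×20.46 + 0.1100×47.53 + 0.1300×107.84 = 25.6552 per 10 000.
District 4: 0.3300×1.99 + 0.0800×4.48 + 0.3300×11.39 + 0.0200×15.66 + 0.1100×54.55 + 0.1300×62.79 = 19.2494 per 10 000.
Difference = 25.6552 − 19.2494 = 6.4058.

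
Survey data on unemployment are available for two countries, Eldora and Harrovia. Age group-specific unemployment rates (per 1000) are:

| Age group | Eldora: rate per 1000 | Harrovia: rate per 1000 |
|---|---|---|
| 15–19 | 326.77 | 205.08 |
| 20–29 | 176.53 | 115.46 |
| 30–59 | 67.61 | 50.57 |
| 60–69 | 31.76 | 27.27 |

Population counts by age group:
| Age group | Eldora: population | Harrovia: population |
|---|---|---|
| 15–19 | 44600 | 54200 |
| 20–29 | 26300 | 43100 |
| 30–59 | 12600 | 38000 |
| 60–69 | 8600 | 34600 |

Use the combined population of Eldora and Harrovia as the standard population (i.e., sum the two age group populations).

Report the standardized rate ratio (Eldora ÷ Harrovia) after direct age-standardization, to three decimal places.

Combined standard total = 262000; weights = 0.3771, 0.2649, 0.1931, 0.1649.
Eldora: 0.3771×326.77 + 0.2649×176.53 + 0.1931×67.61 + 0.1649×31.76 = 188.2792 per 1000.
Harrovia: 0.3771×205.08 + 0.2649×115.46 + 0.1931×50.57 + 0.1649×27.27 = 122.1822 per 1000.
Ratio = 188.2792 ÷ 122.1822 = 1.54097.

1.541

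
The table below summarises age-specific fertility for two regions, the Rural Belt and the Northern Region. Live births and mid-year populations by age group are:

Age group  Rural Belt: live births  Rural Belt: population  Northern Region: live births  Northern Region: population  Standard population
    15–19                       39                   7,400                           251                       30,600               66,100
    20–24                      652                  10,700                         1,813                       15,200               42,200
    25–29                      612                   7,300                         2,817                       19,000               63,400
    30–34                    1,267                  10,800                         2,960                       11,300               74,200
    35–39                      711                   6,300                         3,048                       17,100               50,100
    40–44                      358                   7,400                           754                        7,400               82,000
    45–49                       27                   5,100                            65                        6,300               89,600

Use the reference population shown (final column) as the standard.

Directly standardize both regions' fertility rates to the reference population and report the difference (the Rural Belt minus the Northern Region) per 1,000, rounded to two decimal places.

Age-specific rates per 1,000 for the Rural Belt: 5.270, 60.935, 83.836, 117.315, 112.857, 48.378, 5.294.
For the Northern Region: 8.203, 119.276, 148.263, 261.947, 178.246, 101.892, 10.317.
Standard total = 467,600; weights = 0.1414, 0.0902, 0.1356, 0.1587, 0.1071, 0.1754, 0.1916.
The Rural Belt: 0.1414×5.270 + 0.0902×60.935 + 0.1356×83.836 + 0.1587×117.315 + 0.1071×112.857 + 0.1754×48.378 + 0.1916×5.294 = 57.8171 per 1,000.
The Northern Region: 0.1414×8.203 + 0.0902×119.276 + 0.1356×148.263 + 0.1587×261.947 + 0.1071×178.246 + 0.1754×101.892 + 0.1916×10.317 = 112.5357 per 1,000.
Difference = 57.8171 − 112.5357 = -54.7186.

-54.72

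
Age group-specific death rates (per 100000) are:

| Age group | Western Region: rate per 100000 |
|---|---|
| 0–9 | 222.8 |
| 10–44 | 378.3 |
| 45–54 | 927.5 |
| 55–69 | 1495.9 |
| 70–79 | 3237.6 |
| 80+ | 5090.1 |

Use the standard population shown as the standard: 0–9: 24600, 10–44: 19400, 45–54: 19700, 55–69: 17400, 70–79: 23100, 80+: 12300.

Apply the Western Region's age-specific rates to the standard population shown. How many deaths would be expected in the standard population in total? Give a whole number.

Expected deaths = Σ (standard pop × age-specific rate ÷ 100000)
= 24600×222.8/100000 + 19400×378.3/100000 + 19700×927.5/100000 + 17400×1495.9/100000 + 23100×3237.6/100000 + 12300×5090.1/100000
= 54.81 + 73.39 + 182.72 + 260.29 + 747.89 + 626.08 = 1945.17.

1945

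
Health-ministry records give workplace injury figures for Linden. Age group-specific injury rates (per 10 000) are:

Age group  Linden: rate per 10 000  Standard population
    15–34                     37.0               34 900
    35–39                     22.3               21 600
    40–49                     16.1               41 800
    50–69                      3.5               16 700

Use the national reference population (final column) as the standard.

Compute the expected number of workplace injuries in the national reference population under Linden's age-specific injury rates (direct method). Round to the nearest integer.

Expected workplace injuries = Σ (standard pop × age-specific rate ÷ 10 000)
= 34 900×37.0/10 000 + 21 600×22.3/10 000 + 41 800×16.1/10 000 + 16 700×3.5/10 000
= 129.13 + 48.17 + 67.30 + 5.84 = 250.44.

250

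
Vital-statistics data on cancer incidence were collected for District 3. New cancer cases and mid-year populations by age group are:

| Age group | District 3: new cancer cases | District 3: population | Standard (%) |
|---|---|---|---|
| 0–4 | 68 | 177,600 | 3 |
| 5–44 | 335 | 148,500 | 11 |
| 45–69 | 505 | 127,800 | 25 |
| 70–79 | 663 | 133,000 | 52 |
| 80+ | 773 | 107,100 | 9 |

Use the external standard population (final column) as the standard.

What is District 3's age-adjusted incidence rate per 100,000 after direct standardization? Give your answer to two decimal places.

448.93

Age-specific rates per 100,000 for District 3: 38.29, 225.59, 395.15, 498.50, 721.76.
Standard weights: 0.03, 0.11, 0.25, 0.52, 0.09.
Standardized rate: 0.0300×38.29 + 0.1100×225.59 + 0.2500×395.15 + 0.5200×498.50 + 0.0900×721.76 = 448.9267 per 100,000.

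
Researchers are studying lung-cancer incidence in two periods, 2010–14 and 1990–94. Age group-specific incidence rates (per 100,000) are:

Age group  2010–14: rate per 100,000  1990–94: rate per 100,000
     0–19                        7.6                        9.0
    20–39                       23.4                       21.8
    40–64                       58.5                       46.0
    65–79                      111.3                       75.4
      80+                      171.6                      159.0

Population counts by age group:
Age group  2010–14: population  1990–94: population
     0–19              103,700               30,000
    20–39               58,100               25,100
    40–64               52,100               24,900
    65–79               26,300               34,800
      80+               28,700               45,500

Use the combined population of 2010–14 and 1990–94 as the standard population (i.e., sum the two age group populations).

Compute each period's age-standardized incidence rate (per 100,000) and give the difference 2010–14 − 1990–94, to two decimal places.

9.41

Combined standard total = 429,200; weights = 0.3115, 0.1938, 0.1794, 0.1424, 0.1729.
2010–14: 0.3115×7.6 + 0.1938×23.4 + 0.1794×58.5 + 0.1424×111.3 + 0.1729×171.6 = 62.9092 per 100,000.
1990–94: 0.3115×9.0 + 0.1938×21.8 + 0.1794×46.0 + 0.1424×75.4 + 0.1729×159.0 = 53.5037 per 100,000.
Difference = 62.9092 − 53.5037 = 9.4055.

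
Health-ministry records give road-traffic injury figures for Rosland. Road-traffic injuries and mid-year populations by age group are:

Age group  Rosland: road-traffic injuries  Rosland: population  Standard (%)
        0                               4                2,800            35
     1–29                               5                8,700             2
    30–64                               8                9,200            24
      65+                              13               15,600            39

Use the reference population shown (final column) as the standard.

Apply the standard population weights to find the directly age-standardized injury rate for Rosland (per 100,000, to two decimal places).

Age-specific rates per 100,000 for Rosland: 142.86, 57.47, 86.96, 83.33.
Standard weights: 0.35, 0.02, 0.24, 0.39.
Standardized rate: 0.3500×142.86 + 0.0200×57.47 + 0.2400×86.96 + 0.3900×83.33 = 104.5190 per 100,000.

104.52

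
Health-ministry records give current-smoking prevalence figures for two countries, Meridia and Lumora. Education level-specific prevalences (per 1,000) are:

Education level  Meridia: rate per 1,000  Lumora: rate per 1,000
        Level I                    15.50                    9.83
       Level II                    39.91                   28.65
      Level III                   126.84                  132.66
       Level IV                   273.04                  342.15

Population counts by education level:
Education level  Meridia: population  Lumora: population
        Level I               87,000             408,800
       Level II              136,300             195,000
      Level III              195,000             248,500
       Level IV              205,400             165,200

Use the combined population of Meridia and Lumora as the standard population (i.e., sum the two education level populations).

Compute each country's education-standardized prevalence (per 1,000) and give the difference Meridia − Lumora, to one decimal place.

Combined standard total = 1,641,200; weights = 0.3021, 0.2019, 0.2702, 0.2258.
Meridia: 0.3021×15.50 + 0.2019×39.91 + 0.2702×126.84 + 0.2258×273.04 = 108.6700 per 1,000.
Lumora: 0.3021×9.83 + 0.2019×28.65 + 0.2702×132.66 + 0.2258×342.15 = 121.8626 per 1,000.
Difference = 108.6700 − 121.8626 = -13.1926.

-13.2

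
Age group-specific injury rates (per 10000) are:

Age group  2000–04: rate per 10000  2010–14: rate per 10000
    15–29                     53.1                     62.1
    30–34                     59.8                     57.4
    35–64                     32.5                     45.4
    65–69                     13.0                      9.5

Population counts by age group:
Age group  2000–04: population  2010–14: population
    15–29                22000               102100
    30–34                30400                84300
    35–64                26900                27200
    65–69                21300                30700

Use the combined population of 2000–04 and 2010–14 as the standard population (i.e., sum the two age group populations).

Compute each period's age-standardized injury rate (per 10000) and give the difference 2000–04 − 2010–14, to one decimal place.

-3.9

Combined standard total = 344900; weights = 0.3598, 0.3326, 0.1569, 0.1508.
2000–04: 0.3598×53.1 + 0.3326×59.8 + 0.1569×32.5 + 0.1508×13.0 = 46.0511 per 10000.
2010–14: 0.3598×62.1 + 0.3326×57.4 + 0.1569×45.4 + 0.1508×9.5 = 49.9870 per 10000.
Difference = 46.0511 − 49.9870 = -3.9360.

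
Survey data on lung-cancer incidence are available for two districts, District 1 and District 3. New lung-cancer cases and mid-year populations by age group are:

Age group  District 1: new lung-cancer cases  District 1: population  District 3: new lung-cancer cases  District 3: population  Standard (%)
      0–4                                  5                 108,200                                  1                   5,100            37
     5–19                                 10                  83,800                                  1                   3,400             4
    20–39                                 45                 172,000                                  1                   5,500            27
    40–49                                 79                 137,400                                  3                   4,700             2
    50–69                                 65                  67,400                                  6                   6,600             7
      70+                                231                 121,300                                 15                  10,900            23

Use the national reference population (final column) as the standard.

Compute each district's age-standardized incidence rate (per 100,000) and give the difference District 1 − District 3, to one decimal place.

8.3

Age-specific rates per 100,000 for District 1: 4.62, 11.93, 26.16, 57.50, 96.44, 190.44.
For District 3: 19.61, 29.41, 18.18, 63.83, 90.91, 137.61.
Standard weights: 0.37, 0.04, 0.27, 0.02, 0.07, 0.23.
District 1: 0.3700×4.62 + 0.0400×11.93 + 0.2700×26.16 + 0.0200×57.50 + 0.0700×96.44 + 0.2300×190.44 = 60.9522 per 100,000.
District 3: 0.3700×19.61 + 0.0400×29.41 + 0.2700×18.18 + 0.0200×63.83 + 0.0700×90.91 + 0.2300×137.61 = 52.6321 per 100,000.
Difference = 60.9522 − 52.6321 = 8.3202.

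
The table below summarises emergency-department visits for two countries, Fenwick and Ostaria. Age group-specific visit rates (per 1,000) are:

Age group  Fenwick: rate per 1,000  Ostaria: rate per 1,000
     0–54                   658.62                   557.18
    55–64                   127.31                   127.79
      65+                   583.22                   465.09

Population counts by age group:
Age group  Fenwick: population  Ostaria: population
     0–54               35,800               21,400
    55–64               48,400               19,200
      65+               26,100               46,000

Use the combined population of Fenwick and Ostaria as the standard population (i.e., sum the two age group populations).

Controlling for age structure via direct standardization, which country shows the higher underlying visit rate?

Combined standard total = 196,900; weights = 0.2905, 0.3433, 0.3662.
Fenwick: 0.2905×658.62 + 0.3433×127.31 + 0.3662×583.22 = 448.6002 per 1,000.
Ostaria: 0.2905×557.18 + 0.3433×127.79 + 0.3662×465.09 = 376.0401 per 1,000.
The crude rates (407.64 vs 413.06) would put Ostaria higher, but that reflects its age composition; once standardized to a common age structure, Fenwick has the higher underlying rate.

Fenwick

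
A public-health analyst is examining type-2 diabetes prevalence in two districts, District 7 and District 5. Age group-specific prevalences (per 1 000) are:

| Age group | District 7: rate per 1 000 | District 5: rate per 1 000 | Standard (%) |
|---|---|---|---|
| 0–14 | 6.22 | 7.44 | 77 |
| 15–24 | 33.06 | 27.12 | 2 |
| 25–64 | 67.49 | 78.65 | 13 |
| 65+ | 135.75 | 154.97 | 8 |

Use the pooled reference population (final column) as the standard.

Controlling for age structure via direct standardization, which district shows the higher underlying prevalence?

District 5

Standard weights: 0.77, 0.02, 0.13, 0.08.
District 7: 0.7700×6.22 + 0.0200×33.06 + 0.1300×67.49 + 0.0800×135.75 = 25.0843 per 1 000.
District 5: 0.7700×7.44 + 0.0200×27.12 + 0.1300×78.65 + 0.0800×154.97 = 28.8933 per 1 000.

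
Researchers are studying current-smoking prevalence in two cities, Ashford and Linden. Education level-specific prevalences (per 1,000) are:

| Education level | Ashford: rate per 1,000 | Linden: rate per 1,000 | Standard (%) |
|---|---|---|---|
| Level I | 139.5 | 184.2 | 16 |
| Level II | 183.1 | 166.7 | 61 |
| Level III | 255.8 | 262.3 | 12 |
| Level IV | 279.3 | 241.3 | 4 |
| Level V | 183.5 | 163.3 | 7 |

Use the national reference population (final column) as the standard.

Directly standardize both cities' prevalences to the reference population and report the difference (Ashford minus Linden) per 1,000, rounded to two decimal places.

Standard weights: 0.16, 0.61, 0.12, 0.04, 0.07.
Ashford: 0.1600×139.5 + 0.6100×183.1 + 0.1200×255.8 + 0.0400×279.3 + 0.0700×183.5 = 188.7240 per 1,000.
Linden: 0.1600×184.2 + 0.6100×166.7 + 0.1200×262.3 + 0.0400×241.3 + 0.0700×163.3 = 183.7180 per 1,000.
Difference = 188.7240 − 183.7180 = 5.0060.

5.01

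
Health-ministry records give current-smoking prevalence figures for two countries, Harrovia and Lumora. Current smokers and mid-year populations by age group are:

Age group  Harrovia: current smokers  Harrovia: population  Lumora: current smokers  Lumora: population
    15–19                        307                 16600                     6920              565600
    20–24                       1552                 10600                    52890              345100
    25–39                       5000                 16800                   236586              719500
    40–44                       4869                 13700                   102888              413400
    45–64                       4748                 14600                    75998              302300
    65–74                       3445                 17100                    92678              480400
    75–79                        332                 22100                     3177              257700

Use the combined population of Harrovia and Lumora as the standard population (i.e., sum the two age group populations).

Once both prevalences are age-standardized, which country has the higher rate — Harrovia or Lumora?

Age-specific rates per 1000 for Harrovia: 18.494, 146.415, 297.619, 355.401, 325.205, 201.462, 15.023.
For Lumora: 12.235, 153.260, 328.820, 248.882, 251.399, 192.918, 12.328.
Combined standard total = 3195500; weights = 0.1822, 0.1113, 0.2304, 0.1337, 0.0992, 0.1557, 0.0876.
Harrovia: 0.1822×18.494 + 0.1113×146.415 + 0.2304×297.619 + 0.1337×355.401 + 0.0992×325.205 + 0.1557×201.462 + 0.0876×15.023 = 200.6773 per 1000.
Lumora: 0.1822×12.235 + 0.1113×153.260 + 0.2304×328.820 + 0.1337×248.882 + 0.0992×251.399 + 0.1557×192.918 + 0.0876×12.328 = 184.3656 per 1000.
The crude rates (181.64 vs 185.19) would put Lumora higher, but that reflects its age composition; once standardized to a common age structure, Harrovia has the higher underlying rate.

Harrovia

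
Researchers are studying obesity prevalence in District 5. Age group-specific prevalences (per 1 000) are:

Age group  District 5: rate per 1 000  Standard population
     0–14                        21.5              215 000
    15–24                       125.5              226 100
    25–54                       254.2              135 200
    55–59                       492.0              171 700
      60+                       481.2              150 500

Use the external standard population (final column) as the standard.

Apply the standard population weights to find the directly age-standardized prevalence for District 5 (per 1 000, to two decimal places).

Standard total = 898 500; weights = 0.2393, 0.2516, 0.1505, 0.1911, 0.1675.
Standardized rate: 0.2393×21.5 + 0.2516×125.5 + 0.1505×254.2 + 0.1911×492.0 + 0.1675×481.2 = 249.5970 per 1 000.

249.60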